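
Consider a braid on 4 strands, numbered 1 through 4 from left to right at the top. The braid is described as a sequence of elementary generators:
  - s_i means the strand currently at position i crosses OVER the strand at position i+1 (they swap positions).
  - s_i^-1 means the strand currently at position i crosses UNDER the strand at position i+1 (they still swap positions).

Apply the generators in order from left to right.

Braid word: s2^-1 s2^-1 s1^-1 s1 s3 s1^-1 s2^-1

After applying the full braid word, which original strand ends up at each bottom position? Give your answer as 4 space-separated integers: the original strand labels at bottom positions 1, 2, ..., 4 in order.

Gen 1 (s2^-1): strand 2 crosses under strand 3. Perm now: [1 3 2 4]
Gen 2 (s2^-1): strand 3 crosses under strand 2. Perm now: [1 2 3 4]
Gen 3 (s1^-1): strand 1 crosses under strand 2. Perm now: [2 1 3 4]
Gen 4 (s1): strand 2 crosses over strand 1. Perm now: [1 2 3 4]
Gen 5 (s3): strand 3 crosses over strand 4. Perm now: [1 2 4 3]
Gen 6 (s1^-1): strand 1 crosses under strand 2. Perm now: [2 1 4 3]
Gen 7 (s2^-1): strand 1 crosses under strand 4. Perm now: [2 4 1 3]

Answer: 2 4 1 3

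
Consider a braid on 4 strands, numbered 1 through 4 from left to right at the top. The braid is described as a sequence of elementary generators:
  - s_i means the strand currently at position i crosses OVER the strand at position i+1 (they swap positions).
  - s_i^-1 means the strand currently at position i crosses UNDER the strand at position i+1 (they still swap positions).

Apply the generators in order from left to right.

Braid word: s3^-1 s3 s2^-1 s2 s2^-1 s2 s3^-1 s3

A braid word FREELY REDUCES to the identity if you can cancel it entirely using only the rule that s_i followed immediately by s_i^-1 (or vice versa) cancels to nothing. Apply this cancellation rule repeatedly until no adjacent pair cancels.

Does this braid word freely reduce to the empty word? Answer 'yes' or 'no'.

Gen 1 (s3^-1): push. Stack: [s3^-1]
Gen 2 (s3): cancels prior s3^-1. Stack: []
Gen 3 (s2^-1): push. Stack: [s2^-1]
Gen 4 (s2): cancels prior s2^-1. Stack: []
Gen 5 (s2^-1): push. Stack: [s2^-1]
Gen 6 (s2): cancels prior s2^-1. Stack: []
Gen 7 (s3^-1): push. Stack: [s3^-1]
Gen 8 (s3): cancels prior s3^-1. Stack: []
Reduced word: (empty)

Answer: yes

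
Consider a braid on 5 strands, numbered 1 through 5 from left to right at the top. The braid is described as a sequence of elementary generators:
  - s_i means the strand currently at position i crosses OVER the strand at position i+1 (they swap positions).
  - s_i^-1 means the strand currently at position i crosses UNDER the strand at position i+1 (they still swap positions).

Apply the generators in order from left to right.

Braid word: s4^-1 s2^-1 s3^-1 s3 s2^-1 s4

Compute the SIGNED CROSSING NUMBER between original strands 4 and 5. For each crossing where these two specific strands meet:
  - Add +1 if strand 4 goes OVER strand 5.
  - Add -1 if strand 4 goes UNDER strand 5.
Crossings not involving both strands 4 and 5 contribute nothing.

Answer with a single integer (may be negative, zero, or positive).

Answer: -2

Derivation:
Gen 1: 4 under 5. Both 4&5? yes. Contrib: -1. Sum: -1
Gen 2: crossing 2x3. Both 4&5? no. Sum: -1
Gen 3: crossing 2x5. Both 4&5? no. Sum: -1
Gen 4: crossing 5x2. Both 4&5? no. Sum: -1
Gen 5: crossing 3x2. Both 4&5? no. Sum: -1
Gen 6: 5 over 4. Both 4&5? yes. Contrib: -1. Sum: -2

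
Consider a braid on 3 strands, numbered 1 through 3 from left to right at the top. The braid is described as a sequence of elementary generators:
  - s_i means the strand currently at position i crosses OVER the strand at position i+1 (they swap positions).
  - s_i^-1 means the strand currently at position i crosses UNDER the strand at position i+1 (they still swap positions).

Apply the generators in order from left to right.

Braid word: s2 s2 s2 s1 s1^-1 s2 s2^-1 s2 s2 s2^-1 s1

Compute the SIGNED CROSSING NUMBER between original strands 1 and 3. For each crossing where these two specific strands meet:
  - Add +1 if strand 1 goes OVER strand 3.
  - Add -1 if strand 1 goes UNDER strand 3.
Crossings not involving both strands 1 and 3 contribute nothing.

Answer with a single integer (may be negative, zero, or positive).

Gen 1: crossing 2x3. Both 1&3? no. Sum: 0
Gen 2: crossing 3x2. Both 1&3? no. Sum: 0
Gen 3: crossing 2x3. Both 1&3? no. Sum: 0
Gen 4: 1 over 3. Both 1&3? yes. Contrib: +1. Sum: 1
Gen 5: 3 under 1. Both 1&3? yes. Contrib: +1. Sum: 2
Gen 6: crossing 3x2. Both 1&3? no. Sum: 2
Gen 7: crossing 2x3. Both 1&3? no. Sum: 2
Gen 8: crossing 3x2. Both 1&3? no. Sum: 2
Gen 9: crossing 2x3. Both 1&3? no. Sum: 2
Gen 10: crossing 3x2. Both 1&3? no. Sum: 2
Gen 11: crossing 1x2. Both 1&3? no. Sum: 2

Answer: 2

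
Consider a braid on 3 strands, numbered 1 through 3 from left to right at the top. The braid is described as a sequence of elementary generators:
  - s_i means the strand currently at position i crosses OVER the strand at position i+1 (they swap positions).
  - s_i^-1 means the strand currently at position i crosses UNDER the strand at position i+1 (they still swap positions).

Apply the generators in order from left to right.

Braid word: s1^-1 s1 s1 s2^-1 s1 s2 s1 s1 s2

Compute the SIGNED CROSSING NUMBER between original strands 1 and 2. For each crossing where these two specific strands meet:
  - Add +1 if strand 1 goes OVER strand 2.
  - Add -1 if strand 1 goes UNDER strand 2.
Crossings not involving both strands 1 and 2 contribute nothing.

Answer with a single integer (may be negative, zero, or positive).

Answer: -1

Derivation:
Gen 1: 1 under 2. Both 1&2? yes. Contrib: -1. Sum: -1
Gen 2: 2 over 1. Both 1&2? yes. Contrib: -1. Sum: -2
Gen 3: 1 over 2. Both 1&2? yes. Contrib: +1. Sum: -1
Gen 4: crossing 1x3. Both 1&2? no. Sum: -1
Gen 5: crossing 2x3. Both 1&2? no. Sum: -1
Gen 6: 2 over 1. Both 1&2? yes. Contrib: -1. Sum: -2
Gen 7: crossing 3x1. Both 1&2? no. Sum: -2
Gen 8: crossing 1x3. Both 1&2? no. Sum: -2
Gen 9: 1 over 2. Both 1&2? yes. Contrib: +1. Sum: -1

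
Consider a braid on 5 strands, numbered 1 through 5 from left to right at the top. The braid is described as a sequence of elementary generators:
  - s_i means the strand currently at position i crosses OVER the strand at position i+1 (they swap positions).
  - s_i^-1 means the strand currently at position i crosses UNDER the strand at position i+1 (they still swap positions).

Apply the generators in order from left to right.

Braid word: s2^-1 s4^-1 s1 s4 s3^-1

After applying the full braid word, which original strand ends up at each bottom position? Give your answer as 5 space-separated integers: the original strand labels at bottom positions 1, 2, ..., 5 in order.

Answer: 3 1 4 2 5

Derivation:
Gen 1 (s2^-1): strand 2 crosses under strand 3. Perm now: [1 3 2 4 5]
Gen 2 (s4^-1): strand 4 crosses under strand 5. Perm now: [1 3 2 5 4]
Gen 3 (s1): strand 1 crosses over strand 3. Perm now: [3 1 2 5 4]
Gen 4 (s4): strand 5 crosses over strand 4. Perm now: [3 1 2 4 5]
Gen 5 (s3^-1): strand 2 crosses under strand 4. Perm now: [3 1 4 2 5]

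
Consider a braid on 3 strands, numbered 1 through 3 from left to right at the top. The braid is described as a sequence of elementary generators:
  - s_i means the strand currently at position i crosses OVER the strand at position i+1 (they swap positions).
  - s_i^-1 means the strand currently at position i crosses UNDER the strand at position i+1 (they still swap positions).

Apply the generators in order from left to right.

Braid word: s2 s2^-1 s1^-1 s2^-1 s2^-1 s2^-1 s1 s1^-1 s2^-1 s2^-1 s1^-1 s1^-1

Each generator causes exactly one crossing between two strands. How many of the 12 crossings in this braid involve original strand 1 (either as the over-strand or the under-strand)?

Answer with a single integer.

Gen 1: crossing 2x3. Involves strand 1? no. Count so far: 0
Gen 2: crossing 3x2. Involves strand 1? no. Count so far: 0
Gen 3: crossing 1x2. Involves strand 1? yes. Count so far: 1
Gen 4: crossing 1x3. Involves strand 1? yes. Count so far: 2
Gen 5: crossing 3x1. Involves strand 1? yes. Count so far: 3
Gen 6: crossing 1x3. Involves strand 1? yes. Count so far: 4
Gen 7: crossing 2x3. Involves strand 1? no. Count so far: 4
Gen 8: crossing 3x2. Involves strand 1? no. Count so far: 4
Gen 9: crossing 3x1. Involves strand 1? yes. Count so far: 5
Gen 10: crossing 1x3. Involves strand 1? yes. Count so far: 6
Gen 11: crossing 2x3. Involves strand 1? no. Count so far: 6
Gen 12: crossing 3x2. Involves strand 1? no. Count so far: 6

Answer: 6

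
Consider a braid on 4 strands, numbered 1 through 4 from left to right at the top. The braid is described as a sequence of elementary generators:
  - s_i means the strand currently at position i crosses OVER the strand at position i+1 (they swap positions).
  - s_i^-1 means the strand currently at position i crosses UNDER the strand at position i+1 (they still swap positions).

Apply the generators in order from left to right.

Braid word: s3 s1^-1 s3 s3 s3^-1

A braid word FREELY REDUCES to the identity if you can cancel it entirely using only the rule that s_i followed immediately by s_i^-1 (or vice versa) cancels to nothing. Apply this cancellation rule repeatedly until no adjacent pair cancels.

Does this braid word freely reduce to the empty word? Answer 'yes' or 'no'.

Answer: no

Derivation:
Gen 1 (s3): push. Stack: [s3]
Gen 2 (s1^-1): push. Stack: [s3 s1^-1]
Gen 3 (s3): push. Stack: [s3 s1^-1 s3]
Gen 4 (s3): push. Stack: [s3 s1^-1 s3 s3]
Gen 5 (s3^-1): cancels prior s3. Stack: [s3 s1^-1 s3]
Reduced word: s3 s1^-1 s3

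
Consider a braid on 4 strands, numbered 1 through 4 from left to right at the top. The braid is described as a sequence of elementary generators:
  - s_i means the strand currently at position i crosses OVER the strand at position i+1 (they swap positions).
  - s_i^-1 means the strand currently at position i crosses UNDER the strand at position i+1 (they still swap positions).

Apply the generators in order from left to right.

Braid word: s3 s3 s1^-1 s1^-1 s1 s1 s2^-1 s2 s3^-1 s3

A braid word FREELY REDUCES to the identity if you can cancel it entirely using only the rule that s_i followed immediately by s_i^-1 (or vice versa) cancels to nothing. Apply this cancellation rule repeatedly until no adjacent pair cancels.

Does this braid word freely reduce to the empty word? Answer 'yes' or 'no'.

Gen 1 (s3): push. Stack: [s3]
Gen 2 (s3): push. Stack: [s3 s3]
Gen 3 (s1^-1): push. Stack: [s3 s3 s1^-1]
Gen 4 (s1^-1): push. Stack: [s3 s3 s1^-1 s1^-1]
Gen 5 (s1): cancels prior s1^-1. Stack: [s3 s3 s1^-1]
Gen 6 (s1): cancels prior s1^-1. Stack: [s3 s3]
Gen 7 (s2^-1): push. Stack: [s3 s3 s2^-1]
Gen 8 (s2): cancels prior s2^-1. Stack: [s3 s3]
Gen 9 (s3^-1): cancels prior s3. Stack: [s3]
Gen 10 (s3): push. Stack: [s3 s3]
Reduced word: s3 s3

Answer: no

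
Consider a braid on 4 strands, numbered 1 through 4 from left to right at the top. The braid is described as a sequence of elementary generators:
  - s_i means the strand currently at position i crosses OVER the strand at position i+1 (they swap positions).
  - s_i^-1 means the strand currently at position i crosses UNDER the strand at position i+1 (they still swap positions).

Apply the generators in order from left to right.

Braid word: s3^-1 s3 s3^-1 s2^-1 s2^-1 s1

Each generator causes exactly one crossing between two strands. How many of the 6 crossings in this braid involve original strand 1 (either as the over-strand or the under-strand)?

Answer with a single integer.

Gen 1: crossing 3x4. Involves strand 1? no. Count so far: 0
Gen 2: crossing 4x3. Involves strand 1? no. Count so far: 0
Gen 3: crossing 3x4. Involves strand 1? no. Count so far: 0
Gen 4: crossing 2x4. Involves strand 1? no. Count so far: 0
Gen 5: crossing 4x2. Involves strand 1? no. Count so far: 0
Gen 6: crossing 1x2. Involves strand 1? yes. Count so far: 1

Answer: 1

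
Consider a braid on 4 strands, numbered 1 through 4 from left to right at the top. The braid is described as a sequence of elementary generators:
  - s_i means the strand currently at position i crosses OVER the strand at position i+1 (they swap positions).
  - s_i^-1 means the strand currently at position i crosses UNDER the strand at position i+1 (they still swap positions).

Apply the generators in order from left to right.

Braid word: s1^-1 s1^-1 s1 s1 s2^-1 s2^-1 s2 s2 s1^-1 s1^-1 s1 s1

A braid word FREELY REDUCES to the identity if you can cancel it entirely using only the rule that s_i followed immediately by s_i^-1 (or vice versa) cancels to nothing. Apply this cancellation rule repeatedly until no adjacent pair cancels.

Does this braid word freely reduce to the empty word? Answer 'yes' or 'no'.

Answer: yes

Derivation:
Gen 1 (s1^-1): push. Stack: [s1^-1]
Gen 2 (s1^-1): push. Stack: [s1^-1 s1^-1]
Gen 3 (s1): cancels prior s1^-1. Stack: [s1^-1]
Gen 4 (s1): cancels prior s1^-1. Stack: []
Gen 5 (s2^-1): push. Stack: [s2^-1]
Gen 6 (s2^-1): push. Stack: [s2^-1 s2^-1]
Gen 7 (s2): cancels prior s2^-1. Stack: [s2^-1]
Gen 8 (s2): cancels prior s2^-1. Stack: []
Gen 9 (s1^-1): push. Stack: [s1^-1]
Gen 10 (s1^-1): push. Stack: [s1^-1 s1^-1]
Gen 11 (s1): cancels prior s1^-1. Stack: [s1^-1]
Gen 12 (s1): cancels prior s1^-1. Stack: []
Reduced word: (empty)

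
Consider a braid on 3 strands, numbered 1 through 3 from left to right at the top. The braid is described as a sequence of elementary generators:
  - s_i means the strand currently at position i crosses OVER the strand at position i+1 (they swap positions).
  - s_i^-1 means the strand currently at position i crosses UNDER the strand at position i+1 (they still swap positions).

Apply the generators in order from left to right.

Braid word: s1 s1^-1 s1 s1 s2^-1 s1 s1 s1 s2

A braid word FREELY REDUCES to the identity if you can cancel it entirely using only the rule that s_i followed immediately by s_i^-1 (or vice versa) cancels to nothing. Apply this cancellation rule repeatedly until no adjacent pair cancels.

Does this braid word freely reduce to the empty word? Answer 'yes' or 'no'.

Answer: no

Derivation:
Gen 1 (s1): push. Stack: [s1]
Gen 2 (s1^-1): cancels prior s1. Stack: []
Gen 3 (s1): push. Stack: [s1]
Gen 4 (s1): push. Stack: [s1 s1]
Gen 5 (s2^-1): push. Stack: [s1 s1 s2^-1]
Gen 6 (s1): push. Stack: [s1 s1 s2^-1 s1]
Gen 7 (s1): push. Stack: [s1 s1 s2^-1 s1 s1]
Gen 8 (s1): push. Stack: [s1 s1 s2^-1 s1 s1 s1]
Gen 9 (s2): push. Stack: [s1 s1 s2^-1 s1 s1 s1 s2]
Reduced word: s1 s1 s2^-1 s1 s1 s1 s2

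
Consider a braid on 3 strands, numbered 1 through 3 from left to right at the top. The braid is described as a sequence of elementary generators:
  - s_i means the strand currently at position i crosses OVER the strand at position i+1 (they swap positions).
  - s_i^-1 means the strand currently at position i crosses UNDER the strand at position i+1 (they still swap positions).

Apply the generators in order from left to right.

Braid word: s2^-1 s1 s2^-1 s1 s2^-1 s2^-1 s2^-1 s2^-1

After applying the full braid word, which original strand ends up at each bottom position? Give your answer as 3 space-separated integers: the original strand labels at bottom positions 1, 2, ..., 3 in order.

Answer: 2 3 1

Derivation:
Gen 1 (s2^-1): strand 2 crosses under strand 3. Perm now: [1 3 2]
Gen 2 (s1): strand 1 crosses over strand 3. Perm now: [3 1 2]
Gen 3 (s2^-1): strand 1 crosses under strand 2. Perm now: [3 2 1]
Gen 4 (s1): strand 3 crosses over strand 2. Perm now: [2 3 1]
Gen 5 (s2^-1): strand 3 crosses under strand 1. Perm now: [2 1 3]
Gen 6 (s2^-1): strand 1 crosses under strand 3. Perm now: [2 3 1]
Gen 7 (s2^-1): strand 3 crosses under strand 1. Perm now: [2 1 3]
Gen 8 (s2^-1): strand 1 crosses under strand 3. Perm now: [2 3 1]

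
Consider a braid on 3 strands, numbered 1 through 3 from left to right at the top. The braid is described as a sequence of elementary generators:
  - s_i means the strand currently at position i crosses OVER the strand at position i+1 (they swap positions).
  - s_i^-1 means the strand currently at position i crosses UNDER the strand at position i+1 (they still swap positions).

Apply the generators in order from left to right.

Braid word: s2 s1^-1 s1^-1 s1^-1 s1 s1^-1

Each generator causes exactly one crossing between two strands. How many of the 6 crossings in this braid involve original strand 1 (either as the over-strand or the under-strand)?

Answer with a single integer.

Gen 1: crossing 2x3. Involves strand 1? no. Count so far: 0
Gen 2: crossing 1x3. Involves strand 1? yes. Count so far: 1
Gen 3: crossing 3x1. Involves strand 1? yes. Count so far: 2
Gen 4: crossing 1x3. Involves strand 1? yes. Count so far: 3
Gen 5: crossing 3x1. Involves strand 1? yes. Count so far: 4
Gen 6: crossing 1x3. Involves strand 1? yes. Count so far: 5

Answer: 5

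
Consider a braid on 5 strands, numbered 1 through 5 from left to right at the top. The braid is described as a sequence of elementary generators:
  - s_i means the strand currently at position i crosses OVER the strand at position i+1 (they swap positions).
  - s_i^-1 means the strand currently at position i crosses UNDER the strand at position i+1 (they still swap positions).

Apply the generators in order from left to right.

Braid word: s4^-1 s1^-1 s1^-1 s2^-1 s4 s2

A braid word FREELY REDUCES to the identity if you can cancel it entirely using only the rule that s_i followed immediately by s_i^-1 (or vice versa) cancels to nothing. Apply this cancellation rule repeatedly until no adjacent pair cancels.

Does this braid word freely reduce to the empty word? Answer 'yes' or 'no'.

Answer: no

Derivation:
Gen 1 (s4^-1): push. Stack: [s4^-1]
Gen 2 (s1^-1): push. Stack: [s4^-1 s1^-1]
Gen 3 (s1^-1): push. Stack: [s4^-1 s1^-1 s1^-1]
Gen 4 (s2^-1): push. Stack: [s4^-1 s1^-1 s1^-1 s2^-1]
Gen 5 (s4): push. Stack: [s4^-1 s1^-1 s1^-1 s2^-1 s4]
Gen 6 (s2): push. Stack: [s4^-1 s1^-1 s1^-1 s2^-1 s4 s2]
Reduced word: s4^-1 s1^-1 s1^-1 s2^-1 s4 s2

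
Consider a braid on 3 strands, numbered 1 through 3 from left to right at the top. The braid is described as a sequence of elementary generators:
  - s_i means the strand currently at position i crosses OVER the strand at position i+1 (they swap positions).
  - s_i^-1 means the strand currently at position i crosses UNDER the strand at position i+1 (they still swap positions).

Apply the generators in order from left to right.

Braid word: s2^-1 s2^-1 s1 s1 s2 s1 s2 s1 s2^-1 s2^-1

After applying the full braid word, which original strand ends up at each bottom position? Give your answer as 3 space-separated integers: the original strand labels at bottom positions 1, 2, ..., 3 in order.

Gen 1 (s2^-1): strand 2 crosses under strand 3. Perm now: [1 3 2]
Gen 2 (s2^-1): strand 3 crosses under strand 2. Perm now: [1 2 3]
Gen 3 (s1): strand 1 crosses over strand 2. Perm now: [2 1 3]
Gen 4 (s1): strand 2 crosses over strand 1. Perm now: [1 2 3]
Gen 5 (s2): strand 2 crosses over strand 3. Perm now: [1 3 2]
Gen 6 (s1): strand 1 crosses over strand 3. Perm now: [3 1 2]
Gen 7 (s2): strand 1 crosses over strand 2. Perm now: [3 2 1]
Gen 8 (s1): strand 3 crosses over strand 2. Perm now: [2 3 1]
Gen 9 (s2^-1): strand 3 crosses under strand 1. Perm now: [2 1 3]
Gen 10 (s2^-1): strand 1 crosses under strand 3. Perm now: [2 3 1]

Answer: 2 3 1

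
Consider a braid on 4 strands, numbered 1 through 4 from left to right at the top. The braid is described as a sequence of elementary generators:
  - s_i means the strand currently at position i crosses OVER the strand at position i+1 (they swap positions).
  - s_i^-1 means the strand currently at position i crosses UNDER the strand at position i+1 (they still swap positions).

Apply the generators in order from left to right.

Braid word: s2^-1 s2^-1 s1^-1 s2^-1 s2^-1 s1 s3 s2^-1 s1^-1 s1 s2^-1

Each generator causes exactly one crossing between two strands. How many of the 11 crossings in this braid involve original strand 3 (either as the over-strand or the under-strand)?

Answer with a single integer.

Answer: 5

Derivation:
Gen 1: crossing 2x3. Involves strand 3? yes. Count so far: 1
Gen 2: crossing 3x2. Involves strand 3? yes. Count so far: 2
Gen 3: crossing 1x2. Involves strand 3? no. Count so far: 2
Gen 4: crossing 1x3. Involves strand 3? yes. Count so far: 3
Gen 5: crossing 3x1. Involves strand 3? yes. Count so far: 4
Gen 6: crossing 2x1. Involves strand 3? no. Count so far: 4
Gen 7: crossing 3x4. Involves strand 3? yes. Count so far: 5
Gen 8: crossing 2x4. Involves strand 3? no. Count so far: 5
Gen 9: crossing 1x4. Involves strand 3? no. Count so far: 5
Gen 10: crossing 4x1. Involves strand 3? no. Count so far: 5
Gen 11: crossing 4x2. Involves strand 3? no. Count so far: 5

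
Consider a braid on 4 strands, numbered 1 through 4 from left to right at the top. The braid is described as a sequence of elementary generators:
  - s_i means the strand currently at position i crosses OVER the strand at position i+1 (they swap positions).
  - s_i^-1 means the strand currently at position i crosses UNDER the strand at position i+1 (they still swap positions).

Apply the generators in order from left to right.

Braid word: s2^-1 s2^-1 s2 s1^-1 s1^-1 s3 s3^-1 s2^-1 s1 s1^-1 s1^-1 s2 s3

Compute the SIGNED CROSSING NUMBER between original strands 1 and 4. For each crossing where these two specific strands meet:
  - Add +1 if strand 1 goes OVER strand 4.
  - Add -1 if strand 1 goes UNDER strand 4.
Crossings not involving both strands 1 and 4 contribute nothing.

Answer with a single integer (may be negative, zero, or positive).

Answer: 1

Derivation:
Gen 1: crossing 2x3. Both 1&4? no. Sum: 0
Gen 2: crossing 3x2. Both 1&4? no. Sum: 0
Gen 3: crossing 2x3. Both 1&4? no. Sum: 0
Gen 4: crossing 1x3. Both 1&4? no. Sum: 0
Gen 5: crossing 3x1. Both 1&4? no. Sum: 0
Gen 6: crossing 2x4. Both 1&4? no. Sum: 0
Gen 7: crossing 4x2. Both 1&4? no. Sum: 0
Gen 8: crossing 3x2. Both 1&4? no. Sum: 0
Gen 9: crossing 1x2. Both 1&4? no. Sum: 0
Gen 10: crossing 2x1. Both 1&4? no. Sum: 0
Gen 11: crossing 1x2. Both 1&4? no. Sum: 0
Gen 12: crossing 1x3. Both 1&4? no. Sum: 0
Gen 13: 1 over 4. Both 1&4? yes. Contrib: +1. Sum: 1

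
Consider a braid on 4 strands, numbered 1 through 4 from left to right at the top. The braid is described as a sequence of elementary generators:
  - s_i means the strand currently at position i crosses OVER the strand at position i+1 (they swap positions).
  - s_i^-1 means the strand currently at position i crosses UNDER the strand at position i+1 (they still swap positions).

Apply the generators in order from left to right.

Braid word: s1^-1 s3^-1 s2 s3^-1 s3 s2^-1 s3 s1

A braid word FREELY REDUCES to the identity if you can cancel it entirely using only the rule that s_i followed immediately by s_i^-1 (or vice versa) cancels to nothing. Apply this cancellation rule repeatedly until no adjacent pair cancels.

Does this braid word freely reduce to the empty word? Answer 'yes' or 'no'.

Answer: yes

Derivation:
Gen 1 (s1^-1): push. Stack: [s1^-1]
Gen 2 (s3^-1): push. Stack: [s1^-1 s3^-1]
Gen 3 (s2): push. Stack: [s1^-1 s3^-1 s2]
Gen 4 (s3^-1): push. Stack: [s1^-1 s3^-1 s2 s3^-1]
Gen 5 (s3): cancels prior s3^-1. Stack: [s1^-1 s3^-1 s2]
Gen 6 (s2^-1): cancels prior s2. Stack: [s1^-1 s3^-1]
Gen 7 (s3): cancels prior s3^-1. Stack: [s1^-1]
Gen 8 (s1): cancels prior s1^-1. Stack: []
Reduced word: (empty)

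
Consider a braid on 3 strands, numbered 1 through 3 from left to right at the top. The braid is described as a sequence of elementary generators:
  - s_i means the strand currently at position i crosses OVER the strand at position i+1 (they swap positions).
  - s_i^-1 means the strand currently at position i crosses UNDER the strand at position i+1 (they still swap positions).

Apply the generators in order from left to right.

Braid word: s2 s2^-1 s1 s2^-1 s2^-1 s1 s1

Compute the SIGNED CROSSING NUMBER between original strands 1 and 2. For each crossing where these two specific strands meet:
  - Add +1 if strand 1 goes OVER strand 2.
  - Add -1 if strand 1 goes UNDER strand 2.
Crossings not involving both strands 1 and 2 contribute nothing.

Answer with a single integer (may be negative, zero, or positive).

Gen 1: crossing 2x3. Both 1&2? no. Sum: 0
Gen 2: crossing 3x2. Both 1&2? no. Sum: 0
Gen 3: 1 over 2. Both 1&2? yes. Contrib: +1. Sum: 1
Gen 4: crossing 1x3. Both 1&2? no. Sum: 1
Gen 5: crossing 3x1. Both 1&2? no. Sum: 1
Gen 6: 2 over 1. Both 1&2? yes. Contrib: -1. Sum: 0
Gen 7: 1 over 2. Both 1&2? yes. Contrib: +1. Sum: 1

Answer: 1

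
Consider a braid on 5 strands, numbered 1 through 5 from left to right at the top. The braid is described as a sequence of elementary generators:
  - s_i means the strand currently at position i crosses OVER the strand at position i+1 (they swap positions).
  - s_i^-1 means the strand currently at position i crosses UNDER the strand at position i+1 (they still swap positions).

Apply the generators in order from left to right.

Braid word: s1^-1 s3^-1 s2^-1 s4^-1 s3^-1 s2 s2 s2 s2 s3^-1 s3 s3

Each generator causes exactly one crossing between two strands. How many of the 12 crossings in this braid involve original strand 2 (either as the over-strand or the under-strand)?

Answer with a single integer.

Answer: 1

Derivation:
Gen 1: crossing 1x2. Involves strand 2? yes. Count so far: 1
Gen 2: crossing 3x4. Involves strand 2? no. Count so far: 1
Gen 3: crossing 1x4. Involves strand 2? no. Count so far: 1
Gen 4: crossing 3x5. Involves strand 2? no. Count so far: 1
Gen 5: crossing 1x5. Involves strand 2? no. Count so far: 1
Gen 6: crossing 4x5. Involves strand 2? no. Count so far: 1
Gen 7: crossing 5x4. Involves strand 2? no. Count so far: 1
Gen 8: crossing 4x5. Involves strand 2? no. Count so far: 1
Gen 9: crossing 5x4. Involves strand 2? no. Count so far: 1
Gen 10: crossing 5x1. Involves strand 2? no. Count so far: 1
Gen 11: crossing 1x5. Involves strand 2? no. Count so far: 1
Gen 12: crossing 5x1. Involves strand 2? no. Count so far: 1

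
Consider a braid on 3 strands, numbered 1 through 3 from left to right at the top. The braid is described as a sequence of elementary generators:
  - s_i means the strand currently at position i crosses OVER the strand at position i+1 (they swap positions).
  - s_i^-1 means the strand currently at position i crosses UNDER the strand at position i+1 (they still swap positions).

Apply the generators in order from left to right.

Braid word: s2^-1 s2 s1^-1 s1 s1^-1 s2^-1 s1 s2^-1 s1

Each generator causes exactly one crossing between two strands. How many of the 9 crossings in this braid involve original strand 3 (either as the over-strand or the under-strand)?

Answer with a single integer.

Gen 1: crossing 2x3. Involves strand 3? yes. Count so far: 1
Gen 2: crossing 3x2. Involves strand 3? yes. Count so far: 2
Gen 3: crossing 1x2. Involves strand 3? no. Count so far: 2
Gen 4: crossing 2x1. Involves strand 3? no. Count so far: 2
Gen 5: crossing 1x2. Involves strand 3? no. Count so far: 2
Gen 6: crossing 1x3. Involves strand 3? yes. Count so far: 3
Gen 7: crossing 2x3. Involves strand 3? yes. Count so far: 4
Gen 8: crossing 2x1. Involves strand 3? no. Count so far: 4
Gen 9: crossing 3x1. Involves strand 3? yes. Count so far: 5

Answer: 5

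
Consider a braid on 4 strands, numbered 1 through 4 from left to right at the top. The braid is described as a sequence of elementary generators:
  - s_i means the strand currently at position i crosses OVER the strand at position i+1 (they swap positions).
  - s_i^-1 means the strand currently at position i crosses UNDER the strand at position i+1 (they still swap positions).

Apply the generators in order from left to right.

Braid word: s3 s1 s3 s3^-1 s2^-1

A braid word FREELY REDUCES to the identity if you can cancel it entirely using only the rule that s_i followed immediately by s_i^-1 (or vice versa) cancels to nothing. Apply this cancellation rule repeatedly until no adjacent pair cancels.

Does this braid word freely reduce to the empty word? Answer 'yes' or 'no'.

Gen 1 (s3): push. Stack: [s3]
Gen 2 (s1): push. Stack: [s3 s1]
Gen 3 (s3): push. Stack: [s3 s1 s3]
Gen 4 (s3^-1): cancels prior s3. Stack: [s3 s1]
Gen 5 (s2^-1): push. Stack: [s3 s1 s2^-1]
Reduced word: s3 s1 s2^-1

Answer: no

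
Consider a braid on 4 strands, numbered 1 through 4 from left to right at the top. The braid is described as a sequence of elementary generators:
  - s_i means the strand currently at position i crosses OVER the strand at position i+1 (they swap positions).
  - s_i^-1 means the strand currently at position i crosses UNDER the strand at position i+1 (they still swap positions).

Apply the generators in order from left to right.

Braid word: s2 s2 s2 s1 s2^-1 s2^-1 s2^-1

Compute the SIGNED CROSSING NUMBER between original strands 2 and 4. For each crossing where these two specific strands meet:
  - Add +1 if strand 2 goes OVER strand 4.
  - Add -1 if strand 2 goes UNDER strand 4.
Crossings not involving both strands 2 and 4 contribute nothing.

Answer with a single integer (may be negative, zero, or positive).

Gen 1: crossing 2x3. Both 2&4? no. Sum: 0
Gen 2: crossing 3x2. Both 2&4? no. Sum: 0
Gen 3: crossing 2x3. Both 2&4? no. Sum: 0
Gen 4: crossing 1x3. Both 2&4? no. Sum: 0
Gen 5: crossing 1x2. Both 2&4? no. Sum: 0
Gen 6: crossing 2x1. Both 2&4? no. Sum: 0
Gen 7: crossing 1x2. Both 2&4? no. Sum: 0

Answer: 0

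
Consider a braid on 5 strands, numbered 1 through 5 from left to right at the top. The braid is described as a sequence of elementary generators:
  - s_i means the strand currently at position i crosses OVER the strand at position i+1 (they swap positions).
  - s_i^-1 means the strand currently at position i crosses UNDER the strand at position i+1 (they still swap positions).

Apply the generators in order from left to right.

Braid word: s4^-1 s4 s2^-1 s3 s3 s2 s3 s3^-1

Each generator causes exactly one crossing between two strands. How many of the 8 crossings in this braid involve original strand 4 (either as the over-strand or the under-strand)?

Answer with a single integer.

Answer: 6

Derivation:
Gen 1: crossing 4x5. Involves strand 4? yes. Count so far: 1
Gen 2: crossing 5x4. Involves strand 4? yes. Count so far: 2
Gen 3: crossing 2x3. Involves strand 4? no. Count so far: 2
Gen 4: crossing 2x4. Involves strand 4? yes. Count so far: 3
Gen 5: crossing 4x2. Involves strand 4? yes. Count so far: 4
Gen 6: crossing 3x2. Involves strand 4? no. Count so far: 4
Gen 7: crossing 3x4. Involves strand 4? yes. Count so far: 5
Gen 8: crossing 4x3. Involves strand 4? yes. Count so far: 6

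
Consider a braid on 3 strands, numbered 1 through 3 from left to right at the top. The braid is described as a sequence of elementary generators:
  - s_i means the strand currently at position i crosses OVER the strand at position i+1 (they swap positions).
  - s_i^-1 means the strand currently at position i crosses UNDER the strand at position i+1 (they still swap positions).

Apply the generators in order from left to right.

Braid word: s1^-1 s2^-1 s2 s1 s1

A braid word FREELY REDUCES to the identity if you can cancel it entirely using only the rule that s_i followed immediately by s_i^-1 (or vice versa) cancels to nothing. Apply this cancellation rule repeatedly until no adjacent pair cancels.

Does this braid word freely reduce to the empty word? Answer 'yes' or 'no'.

Answer: no

Derivation:
Gen 1 (s1^-1): push. Stack: [s1^-1]
Gen 2 (s2^-1): push. Stack: [s1^-1 s2^-1]
Gen 3 (s2): cancels prior s2^-1. Stack: [s1^-1]
Gen 4 (s1): cancels prior s1^-1. Stack: []
Gen 5 (s1): push. Stack: [s1]
Reduced word: s1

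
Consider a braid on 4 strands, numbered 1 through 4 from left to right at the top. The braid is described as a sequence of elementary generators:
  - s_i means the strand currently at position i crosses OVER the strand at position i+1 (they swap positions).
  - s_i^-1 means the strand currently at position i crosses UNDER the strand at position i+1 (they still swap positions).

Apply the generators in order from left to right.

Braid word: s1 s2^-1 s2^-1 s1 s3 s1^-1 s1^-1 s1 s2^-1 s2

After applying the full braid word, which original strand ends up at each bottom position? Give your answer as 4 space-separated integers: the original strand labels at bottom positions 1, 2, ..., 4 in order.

Gen 1 (s1): strand 1 crosses over strand 2. Perm now: [2 1 3 4]
Gen 2 (s2^-1): strand 1 crosses under strand 3. Perm now: [2 3 1 4]
Gen 3 (s2^-1): strand 3 crosses under strand 1. Perm now: [2 1 3 4]
Gen 4 (s1): strand 2 crosses over strand 1. Perm now: [1 2 3 4]
Gen 5 (s3): strand 3 crosses over strand 4. Perm now: [1 2 4 3]
Gen 6 (s1^-1): strand 1 crosses under strand 2. Perm now: [2 1 4 3]
Gen 7 (s1^-1): strand 2 crosses under strand 1. Perm now: [1 2 4 3]
Gen 8 (s1): strand 1 crosses over strand 2. Perm now: [2 1 4 3]
Gen 9 (s2^-1): strand 1 crosses under strand 4. Perm now: [2 4 1 3]
Gen 10 (s2): strand 4 crosses over strand 1. Perm now: [2 1 4 3]

Answer: 2 1 4 3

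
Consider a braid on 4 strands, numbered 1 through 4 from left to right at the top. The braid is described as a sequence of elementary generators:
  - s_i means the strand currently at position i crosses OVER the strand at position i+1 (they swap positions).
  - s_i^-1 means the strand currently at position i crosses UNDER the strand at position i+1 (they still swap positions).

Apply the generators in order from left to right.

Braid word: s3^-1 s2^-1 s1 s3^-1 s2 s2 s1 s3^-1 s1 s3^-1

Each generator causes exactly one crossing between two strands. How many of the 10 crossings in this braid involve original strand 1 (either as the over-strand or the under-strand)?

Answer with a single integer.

Answer: 5

Derivation:
Gen 1: crossing 3x4. Involves strand 1? no. Count so far: 0
Gen 2: crossing 2x4. Involves strand 1? no. Count so far: 0
Gen 3: crossing 1x4. Involves strand 1? yes. Count so far: 1
Gen 4: crossing 2x3. Involves strand 1? no. Count so far: 1
Gen 5: crossing 1x3. Involves strand 1? yes. Count so far: 2
Gen 6: crossing 3x1. Involves strand 1? yes. Count so far: 3
Gen 7: crossing 4x1. Involves strand 1? yes. Count so far: 4
Gen 8: crossing 3x2. Involves strand 1? no. Count so far: 4
Gen 9: crossing 1x4. Involves strand 1? yes. Count so far: 5
Gen 10: crossing 2x3. Involves strand 1? no. Count so far: 5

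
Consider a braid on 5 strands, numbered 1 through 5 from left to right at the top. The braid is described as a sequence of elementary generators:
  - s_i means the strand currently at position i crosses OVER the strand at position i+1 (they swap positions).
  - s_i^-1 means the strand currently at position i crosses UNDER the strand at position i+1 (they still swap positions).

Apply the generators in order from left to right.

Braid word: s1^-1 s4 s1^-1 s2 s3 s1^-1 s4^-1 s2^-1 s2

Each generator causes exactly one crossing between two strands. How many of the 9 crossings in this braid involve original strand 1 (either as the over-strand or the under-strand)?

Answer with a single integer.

Answer: 5

Derivation:
Gen 1: crossing 1x2. Involves strand 1? yes. Count so far: 1
Gen 2: crossing 4x5. Involves strand 1? no. Count so far: 1
Gen 3: crossing 2x1. Involves strand 1? yes. Count so far: 2
Gen 4: crossing 2x3. Involves strand 1? no. Count so far: 2
Gen 5: crossing 2x5. Involves strand 1? no. Count so far: 2
Gen 6: crossing 1x3. Involves strand 1? yes. Count so far: 3
Gen 7: crossing 2x4. Involves strand 1? no. Count so far: 3
Gen 8: crossing 1x5. Involves strand 1? yes. Count so far: 4
Gen 9: crossing 5x1. Involves strand 1? yes. Count so far: 5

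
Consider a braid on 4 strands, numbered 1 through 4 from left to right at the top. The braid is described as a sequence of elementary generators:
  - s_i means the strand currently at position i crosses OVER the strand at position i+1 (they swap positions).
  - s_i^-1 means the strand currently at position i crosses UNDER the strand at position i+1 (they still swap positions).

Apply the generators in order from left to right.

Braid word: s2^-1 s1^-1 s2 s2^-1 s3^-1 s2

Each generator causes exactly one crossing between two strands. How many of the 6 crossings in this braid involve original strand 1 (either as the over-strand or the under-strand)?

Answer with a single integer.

Gen 1: crossing 2x3. Involves strand 1? no. Count so far: 0
Gen 2: crossing 1x3. Involves strand 1? yes. Count so far: 1
Gen 3: crossing 1x2. Involves strand 1? yes. Count so far: 2
Gen 4: crossing 2x1. Involves strand 1? yes. Count so far: 3
Gen 5: crossing 2x4. Involves strand 1? no. Count so far: 3
Gen 6: crossing 1x4. Involves strand 1? yes. Count so far: 4

Answer: 4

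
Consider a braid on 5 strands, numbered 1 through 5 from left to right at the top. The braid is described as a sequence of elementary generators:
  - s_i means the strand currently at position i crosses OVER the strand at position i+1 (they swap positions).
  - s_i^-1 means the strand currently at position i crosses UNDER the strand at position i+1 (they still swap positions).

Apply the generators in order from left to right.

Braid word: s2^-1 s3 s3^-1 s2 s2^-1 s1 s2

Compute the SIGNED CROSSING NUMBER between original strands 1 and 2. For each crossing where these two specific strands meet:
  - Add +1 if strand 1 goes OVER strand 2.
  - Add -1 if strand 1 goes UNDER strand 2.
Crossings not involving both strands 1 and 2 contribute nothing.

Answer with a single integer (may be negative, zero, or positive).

Answer: 1

Derivation:
Gen 1: crossing 2x3. Both 1&2? no. Sum: 0
Gen 2: crossing 2x4. Both 1&2? no. Sum: 0
Gen 3: crossing 4x2. Both 1&2? no. Sum: 0
Gen 4: crossing 3x2. Both 1&2? no. Sum: 0
Gen 5: crossing 2x3. Both 1&2? no. Sum: 0
Gen 6: crossing 1x3. Both 1&2? no. Sum: 0
Gen 7: 1 over 2. Both 1&2? yes. Contrib: +1. Sum: 1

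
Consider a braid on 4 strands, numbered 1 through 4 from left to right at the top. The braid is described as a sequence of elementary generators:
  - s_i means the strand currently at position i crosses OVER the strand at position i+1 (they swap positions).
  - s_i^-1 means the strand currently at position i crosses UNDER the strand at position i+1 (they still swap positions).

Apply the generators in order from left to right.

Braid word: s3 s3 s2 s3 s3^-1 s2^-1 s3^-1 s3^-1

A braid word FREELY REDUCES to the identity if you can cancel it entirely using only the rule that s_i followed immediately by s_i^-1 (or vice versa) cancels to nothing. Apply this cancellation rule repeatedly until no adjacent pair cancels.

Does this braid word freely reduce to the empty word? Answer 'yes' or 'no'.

Answer: yes

Derivation:
Gen 1 (s3): push. Stack: [s3]
Gen 2 (s3): push. Stack: [s3 s3]
Gen 3 (s2): push. Stack: [s3 s3 s2]
Gen 4 (s3): push. Stack: [s3 s3 s2 s3]
Gen 5 (s3^-1): cancels prior s3. Stack: [s3 s3 s2]
Gen 6 (s2^-1): cancels prior s2. Stack: [s3 s3]
Gen 7 (s3^-1): cancels prior s3. Stack: [s3]
Gen 8 (s3^-1): cancels prior s3. Stack: []
Reduced word: (empty)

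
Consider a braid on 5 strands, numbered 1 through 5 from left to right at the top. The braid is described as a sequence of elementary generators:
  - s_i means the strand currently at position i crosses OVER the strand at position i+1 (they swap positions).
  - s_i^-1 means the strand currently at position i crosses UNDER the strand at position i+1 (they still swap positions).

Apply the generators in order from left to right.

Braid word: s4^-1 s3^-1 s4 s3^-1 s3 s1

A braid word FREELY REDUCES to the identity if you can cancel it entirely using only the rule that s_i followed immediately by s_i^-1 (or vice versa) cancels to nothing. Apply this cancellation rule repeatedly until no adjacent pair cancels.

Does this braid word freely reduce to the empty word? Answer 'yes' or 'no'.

Gen 1 (s4^-1): push. Stack: [s4^-1]
Gen 2 (s3^-1): push. Stack: [s4^-1 s3^-1]
Gen 3 (s4): push. Stack: [s4^-1 s3^-1 s4]
Gen 4 (s3^-1): push. Stack: [s4^-1 s3^-1 s4 s3^-1]
Gen 5 (s3): cancels prior s3^-1. Stack: [s4^-1 s3^-1 s4]
Gen 6 (s1): push. Stack: [s4^-1 s3^-1 s4 s1]
Reduced word: s4^-1 s3^-1 s4 s1

Answer: no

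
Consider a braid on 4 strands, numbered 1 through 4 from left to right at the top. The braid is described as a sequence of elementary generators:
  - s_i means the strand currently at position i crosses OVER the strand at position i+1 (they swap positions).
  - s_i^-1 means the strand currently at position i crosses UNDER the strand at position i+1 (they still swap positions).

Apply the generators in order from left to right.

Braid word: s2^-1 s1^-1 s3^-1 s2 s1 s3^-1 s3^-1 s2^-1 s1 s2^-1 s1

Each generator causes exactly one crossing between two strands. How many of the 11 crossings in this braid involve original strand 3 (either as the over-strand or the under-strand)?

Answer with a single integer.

Gen 1: crossing 2x3. Involves strand 3? yes. Count so far: 1
Gen 2: crossing 1x3. Involves strand 3? yes. Count so far: 2
Gen 3: crossing 2x4. Involves strand 3? no. Count so far: 2
Gen 4: crossing 1x4. Involves strand 3? no. Count so far: 2
Gen 5: crossing 3x4. Involves strand 3? yes. Count so far: 3
Gen 6: crossing 1x2. Involves strand 3? no. Count so far: 3
Gen 7: crossing 2x1. Involves strand 3? no. Count so far: 3
Gen 8: crossing 3x1. Involves strand 3? yes. Count so far: 4
Gen 9: crossing 4x1. Involves strand 3? no. Count so far: 4
Gen 10: crossing 4x3. Involves strand 3? yes. Count so far: 5
Gen 11: crossing 1x3. Involves strand 3? yes. Count so far: 6

Answer: 6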